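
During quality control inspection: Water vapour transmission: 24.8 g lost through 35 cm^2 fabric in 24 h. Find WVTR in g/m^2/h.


Formula: WVTR = mass_loss / (area * time)
Step 1: Convert area: 35 cm^2 = 0.0035 m^2
Step 2: WVTR = 24.8 g / (0.0035 m^2 * 24 h)
Step 3: WVTR = 24.8 / 0.084 = 295.2 g/m^2/h

295.2 g/m^2/h


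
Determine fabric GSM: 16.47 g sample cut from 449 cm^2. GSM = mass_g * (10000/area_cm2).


Formula: GSM = mass_g / area_m2
Step 1: Convert area: 449 cm^2 = 449 / 10000 = 0.0449 m^2
Step 2: GSM = 16.47 g / 0.0449 m^2 = 366.8 g/m^2

366.8 g/m^2


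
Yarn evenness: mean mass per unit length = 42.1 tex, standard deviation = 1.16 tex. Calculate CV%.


Formula: CV% = (standard deviation / mean) * 100
Step 1: Ratio = 1.16 / 42.1 = 0.027553
Step 2: CV% = 0.027553 * 100 = 2.7553% ≈ 2.8%

2.8%


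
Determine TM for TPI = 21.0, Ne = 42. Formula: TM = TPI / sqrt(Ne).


Formula: TM = TPI / sqrt(Ne)
Step 1: sqrt(Ne) = sqrt(42) = 6.4807
Step 2: TM = 21.0 / 6.4807 = 3.24

3.24 TM


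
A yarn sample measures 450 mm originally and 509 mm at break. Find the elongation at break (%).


Formula: Elongation (%) = ((L_break - L0) / L0) * 100
Step 1: Extension = 509 - 450 = 59 mm
Step 2: Elongation = (59 / 450) * 100
Step 3: Elongation = 0.131111 * 100 = 13.1111% ≈ 13.1%

13.1%


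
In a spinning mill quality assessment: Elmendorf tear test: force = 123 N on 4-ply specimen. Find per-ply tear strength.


Formula: Per-ply strength = Total force / Number of plies
Per-ply = 123 N / 4
Per-ply = 30.75 N

30.75 N


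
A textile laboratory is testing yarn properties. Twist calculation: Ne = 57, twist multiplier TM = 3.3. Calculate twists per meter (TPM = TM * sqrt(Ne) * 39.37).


Formula: TPM = TM * sqrt(Ne) * 39.37
Step 1: sqrt(Ne) = sqrt(57) = 7.5498
Step 2: TM * sqrt(Ne) = 3.3 * 7.5498 = 24.9143
Step 3: TPM = 24.9143 * 39.37 = 981 twists/m

981 twists/m


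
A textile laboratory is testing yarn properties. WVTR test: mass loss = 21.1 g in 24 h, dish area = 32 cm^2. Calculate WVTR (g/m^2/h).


Formula: WVTR = mass_loss / (area * time)
Step 1: Convert area: 32 cm^2 = 0.0032 m^2
Step 2: WVTR = 21.1 g / (0.0032 m^2 * 24 h)
Step 3: WVTR = 21.1 / 0.0768 = 274.7 g/m^2/h

274.7 g/m^2/h


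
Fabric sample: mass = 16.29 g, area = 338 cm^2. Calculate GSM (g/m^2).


Formula: GSM = mass_g / area_m2
Step 1: Convert area: 338 cm^2 = 338 / 10000 = 0.0338 m^2
Step 2: GSM = 16.29 g / 0.0338 m^2 = 482.0 g/m^2

482.0 g/m^2


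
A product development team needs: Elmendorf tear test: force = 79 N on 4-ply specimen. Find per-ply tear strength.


Formula: Per-ply strength = Total force / Number of plies
Per-ply = 79 N / 4
Per-ply = 19.75 N

19.75 N


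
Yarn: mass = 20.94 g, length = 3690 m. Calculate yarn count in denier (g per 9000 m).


Formula: den = (mass_g / length_m) * 9000
Substituting: den = (20.94 / 3690) * 9000
Intermediate: 20.94 / 3690 = 0.0056748 g/m
den = 0.0056748 * 9000 = 51.1 denier

51.1 denier


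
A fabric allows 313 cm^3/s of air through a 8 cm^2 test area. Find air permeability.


Formula: Air Permeability = Airflow / Test Area
AP = 313 cm^3/s / 8 cm^2
AP = 39.1 cm^3/s/cm^2

39.1 cm^3/s/cm^2


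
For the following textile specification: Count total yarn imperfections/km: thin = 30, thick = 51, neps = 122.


Formula: Total = thin places + thick places + neps
Total = 30 + 51 + 122
Total = 203 imperfections/km

203 imperfections/km


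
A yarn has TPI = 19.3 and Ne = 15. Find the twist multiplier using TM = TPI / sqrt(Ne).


Formula: TM = TPI / sqrt(Ne)
Step 1: sqrt(Ne) = sqrt(15) = 3.873
Step 2: TM = 19.3 / 3.873 = 4.98

4.98 TM


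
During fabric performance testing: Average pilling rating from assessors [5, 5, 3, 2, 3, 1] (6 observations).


Formula: Mean = sum / count
Sum = 5 + 5 + 3 + 2 + 3 + 1 = 19
Mean = 19 / 6 = 3.2

3.2


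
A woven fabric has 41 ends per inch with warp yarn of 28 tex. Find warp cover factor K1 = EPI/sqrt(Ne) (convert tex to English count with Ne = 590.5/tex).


Formula: K1 = EPI / sqrt(Ne), with Ne = 590.5 / tex_warp
Step 1: Ne = 590.5 / 28 = 21.089
Step 2: sqrt(Ne) = sqrt(21.089) = 4.5923
Step 3: K1 = 41 / 4.5923 = 8.9

8.9


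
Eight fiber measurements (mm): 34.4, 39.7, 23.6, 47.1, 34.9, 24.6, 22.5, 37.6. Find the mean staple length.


Formula: Mean = sum of lengths / count
Sum = 34.4 + 39.7 + 23.6 + 47.1 + 34.9 + 24.6 + 22.5 + 37.6
Sum = 264.4 mm
Mean = 264.4 / 8 = 33.05 mm

33.05 mm


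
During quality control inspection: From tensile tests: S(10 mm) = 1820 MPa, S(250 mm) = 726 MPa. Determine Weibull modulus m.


Formula: m = ln(L1/L2) / ln(S2/S1)
Step 1: ln(L1/L2) = ln(10/250) = -3.21888
Step 2: S2/S1 = 726/1820 = 0.3989
Step 3: ln(S2/S1) = ln(0.3989) = -0.91904
Step 4: m = -3.21888 / -0.91904 = 3.50

3.50 (Weibull m)


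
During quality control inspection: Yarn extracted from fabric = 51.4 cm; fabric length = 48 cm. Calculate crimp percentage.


Formula: Crimp% = ((L_yarn - L_fabric) / L_fabric) * 100
Step 1: Extension = 51.4 - 48 = 3.4 cm
Step 2: Crimp% = (3.4 / 48) * 100
Step 3: Crimp% = 0.070833 * 100 = 7.0833% ≈ 7.1%

7.1%


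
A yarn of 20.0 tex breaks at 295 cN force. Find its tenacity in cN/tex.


Formula: Tenacity = Breaking force / Linear density
Tenacity = 295 cN / 20.0 tex
Tenacity = 14.75 cN/tex

14.75 cN/tex


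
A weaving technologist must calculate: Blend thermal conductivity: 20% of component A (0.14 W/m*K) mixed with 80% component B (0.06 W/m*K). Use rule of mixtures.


Formula: Blend property = (fraction_A * property_A) + (fraction_B * property_B)
Step 1: Contribution A = 20/100 * 0.14 W/m*K = 0.028 W/m*K
Step 2: Contribution B = 80/100 * 0.06 W/m*K = 0.048 W/m*K
Step 3: Blend thermal conductivity = 0.028 + 0.048 = 0.076 W/m*K

0.076 W/m*K


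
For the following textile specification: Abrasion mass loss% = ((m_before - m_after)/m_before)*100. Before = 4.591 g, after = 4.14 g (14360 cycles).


Formula: Mass loss% = ((m_before - m_after) / m_before) * 100
Step 1: Mass loss = 4.591 - 4.14 = 0.451 g
Step 2: Ratio = 0.451 / 4.591 = 0.0982357
Step 3: Mass loss% = 0.0982357 * 100 = 9.82357% ≈ 9.82%

9.82%


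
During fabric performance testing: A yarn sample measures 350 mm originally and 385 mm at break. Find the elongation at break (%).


Formula: Elongation (%) = ((L_break - L0) / L0) * 100
Step 1: Extension = 385 - 350 = 35 mm
Step 2: Elongation = (35 / 350) * 100
Step 3: Elongation = 0.1 * 100 = 10.0%

10.0%


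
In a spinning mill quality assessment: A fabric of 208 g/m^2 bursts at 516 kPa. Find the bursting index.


Formula: Bursting Index = Bursting Strength / Fabric GSM
BI = 516 kPa / 208 g/m^2
BI = 2.481 kPa/(g/m^2)

2.481 kPa/(g/m^2)


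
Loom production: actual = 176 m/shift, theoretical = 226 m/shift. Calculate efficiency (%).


Formula: Efficiency% = (Actual output / Theoretical output) * 100
Efficiency% = (176 / 226) * 100
Efficiency% = 0.778761 * 100 = 77.8761% ≈ 77.9%

77.9%


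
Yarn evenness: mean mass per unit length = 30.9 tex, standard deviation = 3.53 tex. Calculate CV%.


Formula: CV% = (standard deviation / mean) * 100
Step 1: Ratio = 3.53 / 30.9 = 0.114239
Step 2: CV% = 0.114239 * 100 = 11.4239% ≈ 11.4%

11.4%


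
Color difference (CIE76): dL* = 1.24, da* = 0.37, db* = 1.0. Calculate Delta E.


Formula: Delta E = sqrt(dL*^2 + da*^2 + db*^2)
Step 1: dL*^2 = 1.24^2 = 1.5376
Step 2: da*^2 = 0.37^2 = 0.1369
Step 3: db*^2 = 1.0^2 = 1.0
Step 4: Sum = 1.5376 + 0.1369 + 1.0 = 2.6745
Step 5: Delta E = sqrt(2.6745) = 1.64

1.64 Delta E


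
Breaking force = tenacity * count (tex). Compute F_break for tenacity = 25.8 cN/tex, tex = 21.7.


Formula: Breaking force = Tenacity * Linear density
F = 25.8 cN/tex * 21.7 tex
F = 559.86 cN

559.86 cN


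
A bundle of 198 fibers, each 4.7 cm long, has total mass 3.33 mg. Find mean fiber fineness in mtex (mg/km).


Formula: fineness (mtex) = mass (mg) / total length (km) = (mass_mg / total_length_m) * 1000
Step 1: Convert fiber length: 4.7 cm = 0.047 m
Step 2: Total fiber length = 198 * 0.047 = 9.306 m
Step 3: Linear density = 3.33 mg / 9.306 m = 0.3578 mg/m
Step 4: fineness = 0.3578 * 1000 = 357.8 mtex

357.8 mtex


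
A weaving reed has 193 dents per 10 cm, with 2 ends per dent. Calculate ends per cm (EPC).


Formula: EPC = (dents per 10 cm * ends per dent) / 10
Step 1: Total ends per 10 cm = 193 * 2 = 386
Step 2: EPC = 386 / 10 = 38.6 ends/cm

38.6 ends/cm


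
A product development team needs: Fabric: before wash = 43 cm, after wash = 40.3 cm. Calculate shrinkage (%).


Formula: Shrinkage% = ((L_before - L_after) / L_before) * 100
Step 1: Shrinkage = 43 - 40.3 = 2.7 cm
Step 2: Shrinkage% = (2.7 / 43) * 100
Step 3: Shrinkage% = 0.062791 * 100 = 6.2791% ≈ 6.3%

6.3%


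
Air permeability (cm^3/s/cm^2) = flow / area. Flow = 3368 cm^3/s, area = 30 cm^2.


Formula: Air Permeability = Airflow / Test Area
AP = 3368 cm^3/s / 30 cm^2
AP = 112.3 cm^3/s/cm^2

112.3 cm^3/s/cm^2


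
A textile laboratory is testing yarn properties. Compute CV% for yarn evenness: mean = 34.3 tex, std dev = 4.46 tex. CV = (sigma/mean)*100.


Formula: CV% = (standard deviation / mean) * 100
Step 1: Ratio = 4.46 / 34.3 = 0.130029
Step 2: CV% = 0.130029 * 100 = 13.0029% ≈ 13.0%

13.0%


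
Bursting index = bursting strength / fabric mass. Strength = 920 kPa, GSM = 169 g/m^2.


Formula: Bursting Index = Bursting Strength / Fabric GSM
BI = 920 kPa / 169 g/m^2
BI = 5.444 kPa/(g/m^2)

5.444 kPa/(g/m^2)


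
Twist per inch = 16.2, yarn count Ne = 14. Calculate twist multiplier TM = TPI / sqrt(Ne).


Formula: TM = TPI / sqrt(Ne)
Step 1: sqrt(Ne) = sqrt(14) = 3.7417
Step 2: TM = 16.2 / 3.7417 = 4.33

4.33 TM


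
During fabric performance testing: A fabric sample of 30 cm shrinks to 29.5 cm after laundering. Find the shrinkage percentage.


Formula: Shrinkage% = ((L_before - L_after) / L_before) * 100
Step 1: Shrinkage = 30 - 29.5 = 0.5 cm
Step 2: Shrinkage% = (0.5 / 30) * 100
Step 3: Shrinkage% = 0.016667 * 100 = 1.6667% ≈ 1.7%

1.7%


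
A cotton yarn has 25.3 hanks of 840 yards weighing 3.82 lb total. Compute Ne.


Formula: Ne = hanks / mass_lb
Substituting: Ne = 25.3 / 3.82
Ne = 6.6

6.6 Ne


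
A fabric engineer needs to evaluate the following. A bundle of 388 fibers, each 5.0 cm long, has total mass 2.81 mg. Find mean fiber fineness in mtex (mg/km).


Formula: fineness (mtex) = mass (mg) / total length (km) = (mass_mg / total_length_m) * 1000
Step 1: Convert fiber length: 5.0 cm = 0.05 m
Step 2: Total fiber length = 388 * 0.05 = 19.4 m
Step 3: Linear density = 2.81 mg / 19.4 m = 0.1448 mg/m
Step 4: fineness = 0.1448 * 1000 = 144.8 mtex

144.8 mtex


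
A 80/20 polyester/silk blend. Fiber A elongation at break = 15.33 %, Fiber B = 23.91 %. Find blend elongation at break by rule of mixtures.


Formula: Blend property = (fraction_A * property_A) + (fraction_B * property_B)
Step 1: Contribution A = 80/100 * 15.33 % = 12.264 %
Step 2: Contribution B = 20/100 * 23.91 % = 4.782 %
Step 3: Blend elongation at break = 12.264 + 4.782 = 17.046 %

17.046 %


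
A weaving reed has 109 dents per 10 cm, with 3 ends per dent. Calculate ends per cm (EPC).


Formula: EPC = (dents per 10 cm * ends per dent) / 10
Step 1: Total ends per 10 cm = 109 * 3 = 327
Step 2: EPC = 327 / 10 = 32.7 ends/cm

32.7 ends/cm


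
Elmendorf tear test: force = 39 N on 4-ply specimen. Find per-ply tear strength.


Formula: Per-ply strength = Total force / Number of plies
Per-ply = 39 N / 4
Per-ply = 9.75 N

9.75 N


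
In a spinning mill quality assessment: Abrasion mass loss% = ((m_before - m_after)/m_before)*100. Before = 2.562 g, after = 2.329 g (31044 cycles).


Formula: Mass loss% = ((m_before - m_after) / m_before) * 100
Step 1: Mass loss = 2.562 - 2.329 = 0.233 g
Step 2: Ratio = 0.233 / 2.562 = 0.0909446
Step 3: Mass loss% = 0.0909446 * 100 = 9.09446% ≈ 9.09%

9.09%


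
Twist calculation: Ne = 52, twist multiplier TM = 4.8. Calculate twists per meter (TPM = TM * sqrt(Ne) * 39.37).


Formula: TPM = TM * sqrt(Ne) * 39.37
Step 1: sqrt(Ne) = sqrt(52) = 7.2111
Step 2: TM * sqrt(Ne) = 4.8 * 7.2111 = 34.6133
Step 3: TPM = 34.6133 * 39.37 = 1363 twists/m

1363 twists/m


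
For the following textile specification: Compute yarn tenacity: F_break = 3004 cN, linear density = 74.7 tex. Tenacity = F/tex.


Formula: Tenacity = Breaking force / Linear density
Tenacity = 3004 cN / 74.7 tex
Tenacity = 40.21 cN/tex

40.21 cN/tex


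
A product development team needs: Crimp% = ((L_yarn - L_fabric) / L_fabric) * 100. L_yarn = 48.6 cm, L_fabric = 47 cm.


Formula: Crimp% = ((L_yarn - L_fabric) / L_fabric) * 100
Step 1: Extension = 48.6 - 47 = 1.6 cm
Step 2: Crimp% = (1.6 / 47) * 100
Step 3: Crimp% = 0.034043 * 100 = 3.4043% ≈ 3.4%

3.4%


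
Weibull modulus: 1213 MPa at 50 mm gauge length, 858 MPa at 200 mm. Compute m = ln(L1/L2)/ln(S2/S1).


Formula: m = ln(L1/L2) / ln(S2/S1)
Step 1: ln(L1/L2) = ln(50/200) = -1.38629
Step 2: S2/S1 = 858/1213 = 0.70734
Step 3: ln(S2/S1) = ln(0.70734) = -0.34624
Step 4: m = -1.38629 / -0.34624 = 4.00

4.00 (Weibull m)


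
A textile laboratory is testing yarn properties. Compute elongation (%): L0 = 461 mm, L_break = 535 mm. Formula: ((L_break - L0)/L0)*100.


Formula: Elongation (%) = ((L_break - L0) / L0) * 100
Step 1: Extension = 535 - 461 = 74 mm
Step 2: Elongation = (74 / 461) * 100
Step 3: Elongation = 0.160521 * 100 = 16.0521% ≈ 16.1%

16.1%


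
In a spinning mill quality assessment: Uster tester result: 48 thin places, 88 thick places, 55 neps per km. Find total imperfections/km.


Formula: Total = thin places + thick places + neps
Total = 48 + 88 + 55
Total = 191 imperfections/km

191 imperfections/km


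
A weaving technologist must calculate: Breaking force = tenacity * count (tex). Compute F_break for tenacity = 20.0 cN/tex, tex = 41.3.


Formula: Breaking force = Tenacity * Linear density
F = 20.0 cN/tex * 41.3 tex
F = 826.00 cN

826.00 cN


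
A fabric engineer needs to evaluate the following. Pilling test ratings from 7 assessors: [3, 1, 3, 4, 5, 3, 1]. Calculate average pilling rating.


Formula: Mean = sum / count
Sum = 3 + 1 + 3 + 4 + 5 + 3 + 1 = 20
Mean = 20 / 7 = 2.9

2.9


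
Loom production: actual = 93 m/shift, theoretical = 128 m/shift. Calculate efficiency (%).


Formula: Efficiency% = (Actual output / Theoretical output) * 100
Efficiency% = (93 / 128) * 100
Efficiency% = 0.726563 * 100 = 72.6563% ≈ 72.7%

72.7%


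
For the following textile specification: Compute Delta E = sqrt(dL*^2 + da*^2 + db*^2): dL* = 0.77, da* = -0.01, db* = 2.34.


Formula: Delta E = sqrt(dL*^2 + da*^2 + db*^2)
Step 1: dL*^2 = 0.77^2 = 0.5929
Step 2: da*^2 = (-0.01)^2 = 0.0001
Step 3: db*^2 = 2.34^2 = 5.4756
Step 4: Sum = 0.5929 + 0.0001 + 5.4756 = 6.0686
Step 5: Delta E = sqrt(6.0686) = 2.46

2.46 Delta E


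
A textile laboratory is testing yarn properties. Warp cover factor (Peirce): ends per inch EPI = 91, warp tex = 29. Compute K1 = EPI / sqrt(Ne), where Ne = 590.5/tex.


Formula: K1 = EPI / sqrt(Ne), with Ne = 590.5 / tex_warp
Step 1: Ne = 590.5 / 29 = 20.362
Step 2: sqrt(Ne) = sqrt(20.362) = 4.5124
Step 3: K1 = 91 / 4.5124 = 20.2

20.2


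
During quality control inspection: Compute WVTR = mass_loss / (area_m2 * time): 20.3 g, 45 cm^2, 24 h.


Formula: WVTR = mass_loss / (area * time)
Step 1: Convert area: 45 cm^2 = 0.0045 m^2
Step 2: WVTR = 20.3 g / (0.0045 m^2 * 24 h)
Step 3: WVTR = 20.3 / 0.108 = 188.0 g/m^2/h

188.0 g/m^2/h


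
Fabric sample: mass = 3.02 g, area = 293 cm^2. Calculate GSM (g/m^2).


Formula: GSM = mass_g / area_m2
Step 1: Convert area: 293 cm^2 = 293 / 10000 = 0.0293 m^2
Step 2: GSM = 3.02 g / 0.0293 m^2 = 103.1 g/m^2

103.1 g/m^2


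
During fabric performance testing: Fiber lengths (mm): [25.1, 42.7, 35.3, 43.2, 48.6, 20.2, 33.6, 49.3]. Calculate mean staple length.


Formula: Mean = sum of lengths / count
Sum = 25.1 + 42.7 + 35.3 + 43.2 + 48.6 + 20.2 + 33.6 + 49.3
Sum = 298.0 mm
Mean = 298.0 / 8 = 37.25 mm

37.25 mm


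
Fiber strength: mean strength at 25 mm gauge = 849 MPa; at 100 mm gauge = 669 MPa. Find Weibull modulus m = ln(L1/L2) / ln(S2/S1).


Formula: m = ln(L1/L2) / ln(S2/S1)
Step 1: ln(L1/L2) = ln(25/100) = -1.38629
Step 2: S2/S1 = 669/849 = 0.78799
Step 3: ln(S2/S1) = ln(0.78799) = -0.23827
Step 4: m = -1.38629 / -0.23827 = 5.82

5.82 (Weibull m)


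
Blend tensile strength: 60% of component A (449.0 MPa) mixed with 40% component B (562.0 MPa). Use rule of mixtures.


Formula: Blend property = (fraction_A * property_A) + (fraction_B * property_B)
Step 1: Contribution A = 60/100 * 449.0 MPa = 269.4 MPa
Step 2: Contribution B = 40/100 * 562.0 MPa = 224.8 MPa
Step 3: Blend tensile strength = 269.4 + 224.8 = 494.2 MPa

494.2 MPa


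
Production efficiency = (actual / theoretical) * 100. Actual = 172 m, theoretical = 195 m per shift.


Formula: Efficiency% = (Actual output / Theoretical output) * 100
Efficiency% = (172 / 195) * 100
Efficiency% = 0.882051 * 100 = 88.2051% ≈ 88.2%

88.2%


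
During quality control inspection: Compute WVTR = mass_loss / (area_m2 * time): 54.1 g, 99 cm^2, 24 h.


Formula: WVTR = mass_loss / (area * time)
Step 1: Convert area: 99 cm^2 = 0.0099 m^2
Step 2: WVTR = 54.1 g / (0.0099 m^2 * 24 h)
Step 3: WVTR = 54.1 / 0.2376 = 227.7 g/m^2/h

227.7 g/m^2/h


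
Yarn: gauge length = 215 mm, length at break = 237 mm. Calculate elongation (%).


Formula: Elongation (%) = ((L_break - L0) / L0) * 100
Step 1: Extension = 237 - 215 = 22 mm
Step 2: Elongation = (22 / 215) * 100
Step 3: Elongation = 0.102326 * 100 = 10.2326% ≈ 10.2%

10.2%


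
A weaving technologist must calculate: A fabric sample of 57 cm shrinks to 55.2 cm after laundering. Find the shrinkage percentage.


Formula: Shrinkage% = ((L_before - L_after) / L_before) * 100
Step 1: Shrinkage = 57 - 55.2 = 1.8 cm
Step 2: Shrinkage% = (1.8 / 57) * 100
Step 3: Shrinkage% = 0.031579 * 100 = 3.1579% ≈ 3.2%

3.2%


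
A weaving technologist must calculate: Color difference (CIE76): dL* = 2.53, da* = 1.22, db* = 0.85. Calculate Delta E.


Formula: Delta E = sqrt(dL*^2 + da*^2 + db*^2)
Step 1: dL*^2 = 2.53^2 = 6.4009
Step 2: da*^2 = 1.22^2 = 1.4884
Step 3: db*^2 = 0.85^2 = 0.7225
Step 4: Sum = 6.4009 + 1.4884 + 0.7225 = 8.6118
Step 5: Delta E = sqrt(8.6118) = 2.93

2.93 Delta E


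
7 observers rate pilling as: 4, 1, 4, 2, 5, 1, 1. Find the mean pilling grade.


Formula: Mean = sum / count
Sum = 4 + 1 + 4 + 2 + 5 + 1 + 1 = 18
Mean = 18 / 7 = 2.6

2.6


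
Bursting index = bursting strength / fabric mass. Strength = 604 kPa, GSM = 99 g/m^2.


Formula: Bursting Index = Bursting Strength / Fabric GSM
BI = 604 kPa / 99 g/m^2
BI = 6.101 kPa/(g/m^2)

6.101 kPa/(g/m^2)


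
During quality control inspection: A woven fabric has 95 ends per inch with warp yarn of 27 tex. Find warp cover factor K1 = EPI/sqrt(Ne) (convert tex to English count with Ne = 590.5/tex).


Formula: K1 = EPI / sqrt(Ne), with Ne = 590.5 / tex_warp
Step 1: Ne = 590.5 / 27 = 21.87
Step 2: sqrt(Ne) = sqrt(21.87) = 4.6765
Step 3: K1 = 95 / 4.6765 = 20.3

20.3


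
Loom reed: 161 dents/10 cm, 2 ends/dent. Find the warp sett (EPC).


Formula: EPC = (dents per 10 cm * ends per dent) / 10
Step 1: Total ends per 10 cm = 161 * 2 = 322
Step 2: EPC = 322 / 10 = 32.2 ends/cm

32.2 ends/cm


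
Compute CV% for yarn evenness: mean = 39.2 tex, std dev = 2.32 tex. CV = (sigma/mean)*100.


Formula: CV% = (standard deviation / mean) * 100
Step 1: Ratio = 2.32 / 39.2 = 0.059184
Step 2: CV% = 0.059184 * 100 = 5.9184% ≈ 5.9%

5.9%


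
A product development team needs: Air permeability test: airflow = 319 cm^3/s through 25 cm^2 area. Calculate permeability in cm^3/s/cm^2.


Formula: Air Permeability = Airflow / Test Area
AP = 319 cm^3/s / 25 cm^2
AP = 12.8 cm^3/s/cm^2

12.8 cm^3/s/cm^2


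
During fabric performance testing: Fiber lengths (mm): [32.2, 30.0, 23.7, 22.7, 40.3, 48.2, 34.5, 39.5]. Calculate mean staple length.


Formula: Mean = sum of lengths / count
Sum = 32.2 + 30.0 + 23.7 + 22.7 + 40.3 + 48.2 + 34.5 + 39.5
Sum = 271.1 mm
Mean = 271.1 / 8 = 33.89 mm

33.89 mm


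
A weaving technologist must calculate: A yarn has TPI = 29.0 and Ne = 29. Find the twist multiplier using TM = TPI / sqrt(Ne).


Formula: TM = TPI / sqrt(Ne)
Step 1: sqrt(Ne) = sqrt(29) = 5.3852
Step 2: TM = 29.0 / 5.3852 = 5.39

5.39 TM


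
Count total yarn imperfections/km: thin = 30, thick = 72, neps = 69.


Formula: Total = thin places + thick places + neps
Total = 30 + 72 + 69
Total = 171 imperfections/km

171 imperfections/km


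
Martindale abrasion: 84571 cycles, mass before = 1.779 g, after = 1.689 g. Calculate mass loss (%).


Formula: Mass loss% = ((m_before - m_after) / m_before) * 100
Step 1: Mass loss = 1.779 - 1.689 = 0.09 g
Step 2: Ratio = 0.09 / 1.779 = 0.0505902
Step 3: Mass loss% = 0.0505902 * 100 = 5.05902% ≈ 5.06%

5.06%


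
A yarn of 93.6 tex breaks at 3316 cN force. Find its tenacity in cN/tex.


Formula: Tenacity = Breaking force / Linear density
Tenacity = 3316 cN / 93.6 tex
Tenacity = 35.43 cN/tex

35.43 cN/tex


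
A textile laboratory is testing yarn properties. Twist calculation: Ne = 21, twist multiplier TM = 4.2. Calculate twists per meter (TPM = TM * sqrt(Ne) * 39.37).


Formula: TPM = TM * sqrt(Ne) * 39.37
Step 1: sqrt(Ne) = sqrt(21) = 4.5826
Step 2: TM * sqrt(Ne) = 4.2 * 4.5826 = 19.2469
Step 3: TPM = 19.2469 * 39.37 = 758 twists/m

758 twists/m


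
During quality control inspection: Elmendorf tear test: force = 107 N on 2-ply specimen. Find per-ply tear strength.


Formula: Per-ply strength = Total force / Number of plies
Per-ply = 107 N / 2
Per-ply = 53.5 N

53.5 N


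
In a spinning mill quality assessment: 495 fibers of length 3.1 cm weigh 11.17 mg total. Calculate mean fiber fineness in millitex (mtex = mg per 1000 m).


Formula: fineness (mtex) = mass (mg) / total length (km) = (mass_mg / total_length_m) * 1000
Step 1: Convert fiber length: 3.1 cm = 0.031 m
Step 2: Total fiber length = 495 * 0.031 = 15.345 m
Step 3: Linear density = 11.17 mg / 15.345 m = 0.7279 mg/m
Step 4: fineness = 0.7279 * 1000 = 727.9 mtex

727.9 mtex


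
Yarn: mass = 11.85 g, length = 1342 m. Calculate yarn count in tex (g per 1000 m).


Formula: Tex = (mass_g / length_m) * 1000
Substituting: Tex = (11.85 / 1342) * 1000
Intermediate: 11.85 / 1342 = 0.0088301 g/m
Tex = 0.0088301 * 1000 = 8.83 tex

8.83 tex


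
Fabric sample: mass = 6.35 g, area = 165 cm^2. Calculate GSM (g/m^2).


Formula: GSM = mass_g / area_m2
Step 1: Convert area: 165 cm^2 = 165 / 10000 = 0.0165 m^2
Step 2: GSM = 6.35 g / 0.0165 m^2 = 384.8 g/m^2

384.8 g/m^2


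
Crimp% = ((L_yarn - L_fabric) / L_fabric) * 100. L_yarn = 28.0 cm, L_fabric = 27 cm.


Formula: Crimp% = ((L_yarn - L_fabric) / L_fabric) * 100
Step 1: Extension = 28.0 - 27 = 1.0 cm
Step 2: Crimp% = (1.0 / 27) * 100
Step 3: Crimp% = 0.037037 * 100 = 3.7037% ≈ 3.7%

3.7%


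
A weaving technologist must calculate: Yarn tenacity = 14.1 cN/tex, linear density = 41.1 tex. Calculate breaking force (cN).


Formula: Breaking force = Tenacity * Linear density
F = 14.1 cN/tex * 41.1 tex
F = 579.51 cN

579.51 cN


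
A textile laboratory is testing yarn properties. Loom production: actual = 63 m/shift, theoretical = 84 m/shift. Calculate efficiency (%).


Formula: Efficiency% = (Actual output / Theoretical output) * 100
Efficiency% = (63 / 84) * 100
Efficiency% = 0.75 * 100 = 75.0%

75.0%


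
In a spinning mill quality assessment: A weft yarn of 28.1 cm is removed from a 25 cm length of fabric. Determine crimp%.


Formula: Crimp% = ((L_yarn - L_fabric) / L_fabric) * 100
Step 1: Extension = 28.1 - 25 = 3.1 cm
Step 2: Crimp% = (3.1 / 25) * 100
Step 3: Crimp% = 0.124 * 100 = 12.4%

12.4%


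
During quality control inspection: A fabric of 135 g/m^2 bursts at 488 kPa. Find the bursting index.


Formula: Bursting Index = Bursting Strength / Fabric GSM
BI = 488 kPa / 135 g/m^2
BI = 3.615 kPa/(g/m^2)

3.615 kPa/(g/m^2)


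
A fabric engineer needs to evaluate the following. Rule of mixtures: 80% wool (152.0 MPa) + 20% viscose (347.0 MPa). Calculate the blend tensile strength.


Formula: Blend property = (fraction_A * property_A) + (fraction_B * property_B)
Step 1: Contribution A = 80/100 * 152.0 MPa = 121.6 MPa
Step 2: Contribution B = 20/100 * 347.0 MPa = 69.4 MPa
Step 3: Blend tensile strength = 121.6 + 69.4 = 191.0 MPa

191.0 MPa


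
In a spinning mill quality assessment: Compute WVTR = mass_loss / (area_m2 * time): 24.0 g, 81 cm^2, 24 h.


Formula: WVTR = mass_loss / (area * time)
Step 1: Convert area: 81 cm^2 = 0.0081 m^2
Step 2: WVTR = 24.0 g / (0.0081 m^2 * 24 h)
Step 3: WVTR = 24.0 / 0.1944 = 123.5 g/m^2/h

123.5 g/m^2/h


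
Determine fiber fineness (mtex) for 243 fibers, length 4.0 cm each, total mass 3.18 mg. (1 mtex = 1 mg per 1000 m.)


Formula: fineness (mtex) = mass (mg) / total length (km) = (mass_mg / total_length_m) * 1000
Step 1: Convert fiber length: 4.0 cm = 0.04 m
Step 2: Total fiber length = 243 * 0.04 = 9.72 m
Step 3: Linear density = 3.18 mg / 9.72 m = 0.3272 mg/m
Step 4: fineness = 0.3272 * 1000 = 327.2 mtex

327.2 mtex


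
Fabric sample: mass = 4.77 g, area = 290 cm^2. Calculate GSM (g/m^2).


Formula: GSM = mass_g / area_m2
Step 1: Convert area: 290 cm^2 = 290 / 10000 = 0.029 m^2
Step 2: GSM = 4.77 g / 0.029 m^2 = 164.5 g/m^2

164.5 g/m^2


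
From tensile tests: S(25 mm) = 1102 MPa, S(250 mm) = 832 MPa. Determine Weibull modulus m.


Formula: m = ln(L1/L2) / ln(S2/S1)
Step 1: ln(L1/L2) = ln(25/250) = -2.30259
Step 2: S2/S1 = 832/1102 = 0.75499
Step 3: ln(S2/S1) = ln(0.75499) = -0.28105
Step 4: m = -2.30259 / -0.28105 = 8.19

8.19 (Weibull m)


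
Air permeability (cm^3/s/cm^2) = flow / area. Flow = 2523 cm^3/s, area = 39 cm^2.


Formula: Air Permeability = Airflow / Test Area
AP = 2523 cm^3/s / 39 cm^2
AP = 64.7 cm^3/s/cm^2

64.7 cm^3/s/cm^2


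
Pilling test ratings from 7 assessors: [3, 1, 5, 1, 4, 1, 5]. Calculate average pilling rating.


Formula: Mean = sum / count
Sum = 3 + 1 + 5 + 1 + 4 + 1 + 5 = 20
Mean = 20 / 7 = 2.9

2.9


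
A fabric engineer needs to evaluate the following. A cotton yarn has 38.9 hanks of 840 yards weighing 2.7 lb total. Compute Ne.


Formula: Ne = hanks / mass_lb
Substituting: Ne = 38.9 / 2.7
Ne = 14.4

14.4 Ne


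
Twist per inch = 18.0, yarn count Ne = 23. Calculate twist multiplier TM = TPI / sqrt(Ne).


Formula: TM = TPI / sqrt(Ne)
Step 1: sqrt(Ne) = sqrt(23) = 4.7958
Step 2: TM = 18.0 / 4.7958 = 3.75

3.75 TM


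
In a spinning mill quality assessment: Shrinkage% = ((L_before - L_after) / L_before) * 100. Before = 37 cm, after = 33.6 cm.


Formula: Shrinkage% = ((L_before - L_after) / L_before) * 100
Step 1: Shrinkage = 37 - 33.6 = 3.4 cm
Step 2: Shrinkage% = (3.4 / 37) * 100
Step 3: Shrinkage% = 0.091892 * 100 = 9.1892% ≈ 9.2%

9.2%


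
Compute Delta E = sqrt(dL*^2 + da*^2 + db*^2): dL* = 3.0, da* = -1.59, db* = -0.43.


Formula: Delta E = sqrt(dL*^2 + da*^2 + db*^2)
Step 1: dL*^2 = 3.0^2 = 9.0
Step 2: da*^2 = (-1.59)^2 = 2.5281
Step 3: db*^2 = (-0.43)^2 = 0.1849
Step 4: Sum = 9.0 + 2.5281 + 0.1849 = 11.713
Step 5: Delta E = sqrt(11.713) = 3.42

3.42 Delta E


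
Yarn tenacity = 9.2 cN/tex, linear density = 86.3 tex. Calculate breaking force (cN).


Formula: Breaking force = Tenacity * Linear density
F = 9.2 cN/tex * 86.3 tex
F = 793.96 cN

793.96 cN


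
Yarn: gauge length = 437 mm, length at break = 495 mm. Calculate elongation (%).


Formula: Elongation (%) = ((L_break - L0) / L0) * 100
Step 1: Extension = 495 - 437 = 58 mm
Step 2: Elongation = (58 / 437) * 100
Step 3: Elongation = 0.132723 * 100 = 13.2723% ≈ 13.3%

13.3%


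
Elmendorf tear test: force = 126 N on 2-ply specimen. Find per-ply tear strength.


Formula: Per-ply strength = Total force / Number of plies
Per-ply = 126 N / 2
Per-ply = 63 N

63 N


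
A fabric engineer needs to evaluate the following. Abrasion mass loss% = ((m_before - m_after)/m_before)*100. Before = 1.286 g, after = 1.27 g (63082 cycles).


Formula: Mass loss% = ((m_before - m_after) / m_before) * 100
Step 1: Mass loss = 1.286 - 1.27 = 0.016 g
Step 2: Ratio = 0.016 / 1.286 = 0.0124417
Step 3: Mass loss% = 0.0124417 * 100 = 1.24417% ≈ 1.24%

1.24%


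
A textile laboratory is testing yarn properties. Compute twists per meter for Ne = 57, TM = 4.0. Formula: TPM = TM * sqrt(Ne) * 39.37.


Formula: TPM = TM * sqrt(Ne) * 39.37
Step 1: sqrt(Ne) = sqrt(57) = 7.5498
Step 2: TM * sqrt(Ne) = 4.0 * 7.5498 = 30.1992
Step 3: TPM = 30.1992 * 39.37 = 1189 twists/m

1189 twists/m


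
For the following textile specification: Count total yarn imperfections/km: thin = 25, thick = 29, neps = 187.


Formula: Total = thin places + thick places + neps
Total = 25 + 29 + 187
Total = 241 imperfections/km

241 imperfections/km


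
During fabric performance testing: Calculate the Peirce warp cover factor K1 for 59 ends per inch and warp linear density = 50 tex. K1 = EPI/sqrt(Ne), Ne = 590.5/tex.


Formula: K1 = EPI / sqrt(Ne), with Ne = 590.5 / tex_warp
Step 1: Ne = 590.5 / 50 = 11.81
Step 2: sqrt(Ne) = sqrt(11.81) = 3.4366
Step 3: K1 = 59 / 3.4366 = 17.2

17.2


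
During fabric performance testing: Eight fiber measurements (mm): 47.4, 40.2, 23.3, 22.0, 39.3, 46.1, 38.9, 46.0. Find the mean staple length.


Formula: Mean = sum of lengths / count
Sum = 47.4 + 40.2 + 23.3 + 22.0 + 39.3 + 46.1 + 38.9 + 46.0
Sum = 303.2 mm
Mean = 303.2 / 8 = 37.90 mm

37.90 mm


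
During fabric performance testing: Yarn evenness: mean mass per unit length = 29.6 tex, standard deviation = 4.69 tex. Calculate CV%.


Formula: CV% = (standard deviation / mean) * 100
Step 1: Ratio = 4.69 / 29.6 = 0.158446
Step 2: CV% = 0.158446 * 100 = 15.8446% ≈ 15.8%

15.8%


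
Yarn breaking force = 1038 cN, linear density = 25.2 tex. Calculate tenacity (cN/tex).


Formula: Tenacity = Breaking force / Linear density
Tenacity = 1038 cN / 25.2 tex
Tenacity = 41.19 cN/tex

41.19 cN/tex


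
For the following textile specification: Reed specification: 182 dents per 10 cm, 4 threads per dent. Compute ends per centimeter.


Formula: EPC = (dents per 10 cm * ends per dent) / 10
Step 1: Total ends per 10 cm = 182 * 4 = 728
Step 2: EPC = 728 / 10 = 72.8 ends/cm

72.8 ends/cm


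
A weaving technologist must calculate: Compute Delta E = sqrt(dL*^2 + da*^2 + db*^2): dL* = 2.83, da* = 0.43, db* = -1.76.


Formula: Delta E = sqrt(dL*^2 + da*^2 + db*^2)
Step 1: dL*^2 = 2.83^2 = 8.0089
Step 2: da*^2 = 0.43^2 = 0.1849
Step 3: db*^2 = (-1.76)^2 = 3.0976
Step 4: Sum = 8.0089 + 0.1849 + 3.0976 = 11.2914
Step 5: Delta E = sqrt(11.2914) = 3.36

3.36 Delta E


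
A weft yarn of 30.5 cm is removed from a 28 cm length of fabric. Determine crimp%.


Formula: Crimp% = ((L_yarn - L_fabric) / L_fabric) * 100
Step 1: Extension = 30.5 - 28 = 2.5 cm
Step 2: Crimp% = (2.5 / 28) * 100
Step 3: Crimp% = 0.089286 * 100 = 8.9286% ≈ 8.9%

8.9%


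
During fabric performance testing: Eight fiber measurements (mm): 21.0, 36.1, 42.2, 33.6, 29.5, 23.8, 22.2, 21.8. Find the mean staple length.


Formula: Mean = sum of lengths / count
Sum = 21.0 + 36.1 + 42.2 + 33.6 + 29.5 + 23.8 + 22.2 + 21.8
Sum = 230.2 mm
Mean = 230.2 / 8 = 28.78 mm

28.78 mm


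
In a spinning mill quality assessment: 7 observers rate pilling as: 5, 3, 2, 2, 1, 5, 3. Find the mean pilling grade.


Formula: Mean = sum / count
Sum = 5 + 3 + 2 + 2 + 1 + 5 + 3 = 21
Mean = 21 / 7 = 3.0

3.0


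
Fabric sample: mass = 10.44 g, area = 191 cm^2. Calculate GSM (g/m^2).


Formula: GSM = mass_g / area_m2
Step 1: Convert area: 191 cm^2 = 191 / 10000 = 0.0191 m^2
Step 2: GSM = 10.44 g / 0.0191 m^2 = 546.6 g/m^2

546.6 g/m^2


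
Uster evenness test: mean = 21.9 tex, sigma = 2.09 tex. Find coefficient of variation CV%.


Formula: CV% = (standard deviation / mean) * 100
Step 1: Ratio = 2.09 / 21.9 = 0.095434
Step 2: CV% = 0.095434 * 100 = 9.5434% ≈ 9.5%

9.5%


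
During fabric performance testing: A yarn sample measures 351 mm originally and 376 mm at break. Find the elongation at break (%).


Formula: Elongation (%) = ((L_break - L0) / L0) * 100
Step 1: Extension = 376 - 351 = 25 mm
Step 2: Elongation = (25 / 351) * 100
Step 3: Elongation = 0.071225 * 100 = 7.1225% ≈ 7.1%

7.1%


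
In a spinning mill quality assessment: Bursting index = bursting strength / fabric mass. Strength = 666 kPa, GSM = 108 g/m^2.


Formula: Bursting Index = Bursting Strength / Fabric GSM
BI = 666 kPa / 108 g/m^2
BI = 6.167 kPa/(g/m^2)

6.167 kPa/(g/m^2)


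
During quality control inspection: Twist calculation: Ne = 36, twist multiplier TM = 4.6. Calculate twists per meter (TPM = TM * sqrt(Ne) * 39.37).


Formula: TPM = TM * sqrt(Ne) * 39.37
Step 1: sqrt(Ne) = sqrt(36) = 6
Step 2: TM * sqrt(Ne) = 4.6 * 6 = 27.6
Step 3: TPM = 27.6 * 39.37 = 1087 twists/m

1087 twists/m


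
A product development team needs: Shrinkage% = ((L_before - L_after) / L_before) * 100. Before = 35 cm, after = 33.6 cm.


Formula: Shrinkage% = ((L_before - L_after) / L_before) * 100
Step 1: Shrinkage = 35 - 33.6 = 1.4 cm
Step 2: Shrinkage% = (1.4 / 35) * 100
Step 3: Shrinkage% = 0.04 * 100 = 4.0%

4.0%


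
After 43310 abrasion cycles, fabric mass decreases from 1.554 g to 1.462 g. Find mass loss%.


Formula: Mass loss% = ((m_before - m_after) / m_before) * 100
Step 1: Mass loss = 1.554 - 1.462 = 0.092 g
Step 2: Ratio = 0.092 / 1.554 = 0.0592021
Step 3: Mass loss% = 0.0592021 * 100 = 5.92021% ≈ 5.92%

5.92%


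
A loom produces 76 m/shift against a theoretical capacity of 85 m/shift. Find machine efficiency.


Formula: Efficiency% = (Actual output / Theoretical output) * 100
Efficiency% = (76 / 85) * 100
Efficiency% = 0.894118 * 100 = 89.4118% ≈ 89.4%

89.4%


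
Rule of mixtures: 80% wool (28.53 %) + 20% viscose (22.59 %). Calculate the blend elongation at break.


Formula: Blend property = (fraction_A * property_A) + (fraction_B * property_B)
Step 1: Contribution A = 80/100 * 28.53 % = 22.824 %
Step 2: Contribution B = 20/100 * 22.59 % = 4.518 %
Step 3: Blend elongation at break = 22.824 + 4.518 = 27.342 %

27.342 %


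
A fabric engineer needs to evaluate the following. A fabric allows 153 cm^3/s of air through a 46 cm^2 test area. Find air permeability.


Formula: Air Permeability = Airflow / Test Area
AP = 153 cm^3/s / 46 cm^2
AP = 3.3 cm^3/s/cm^2

3.3 cm^3/s/cm^2


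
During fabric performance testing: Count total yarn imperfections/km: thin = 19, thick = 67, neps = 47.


Formula: Total = thin places + thick places + neps
Total = 19 + 67 + 47
Total = 133 imperfections/km

133 imperfections/km


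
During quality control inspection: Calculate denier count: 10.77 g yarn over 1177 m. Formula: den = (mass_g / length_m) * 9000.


Formula: den = (mass_g / length_m) * 9000
Substituting: den = (10.77 / 1177) * 9000
Intermediate: 10.77 / 1177 = 0.00915038 g/m
den = 0.00915038 * 9000 = 82.4 denier

82.4 denier


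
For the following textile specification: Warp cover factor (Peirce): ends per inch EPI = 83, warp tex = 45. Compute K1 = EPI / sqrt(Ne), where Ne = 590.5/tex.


Formula: K1 = EPI / sqrt(Ne), with Ne = 590.5 / tex_warp
Step 1: Ne = 590.5 / 45 = 13.122
Step 2: sqrt(Ne) = sqrt(13.122) = 3.6224
Step 3: K1 = 83 / 3.6224 = 22.9

22.9


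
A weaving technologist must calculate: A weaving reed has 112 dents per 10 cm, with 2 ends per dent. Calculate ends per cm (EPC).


Formula: EPC = (dents per 10 cm * ends per dent) / 10
Step 1: Total ends per 10 cm = 112 * 2 = 224
Step 2: EPC = 224 / 10 = 22.4 ends/cm

22.4 ends/cm


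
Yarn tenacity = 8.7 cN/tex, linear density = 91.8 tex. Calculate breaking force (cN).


Formula: Breaking force = Tenacity * Linear density
F = 8.7 cN/tex * 91.8 tex
F = 798.66 cN

798.66 cN


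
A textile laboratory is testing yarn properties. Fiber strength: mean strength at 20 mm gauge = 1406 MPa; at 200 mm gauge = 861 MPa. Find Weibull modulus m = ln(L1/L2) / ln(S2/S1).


Formula: m = ln(L1/L2) / ln(S2/S1)
Step 1: ln(L1/L2) = ln(20/200) = -2.30259
Step 2: S2/S1 = 861/1406 = 0.61238
Step 3: ln(S2/S1) = ln(0.61238) = -0.49040
Step 4: m = -2.30259 / -0.49040 = 4.70

4.70 (Weibull m)


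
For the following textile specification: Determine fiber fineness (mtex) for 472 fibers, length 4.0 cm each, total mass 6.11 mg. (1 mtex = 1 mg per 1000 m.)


Formula: fineness (mtex) = mass (mg) / total length (km) = (mass_mg / total_length_m) * 1000
Step 1: Convert fiber length: 4.0 cm = 0.04 m
Step 2: Total fiber length = 472 * 0.04 = 18.88 m
Step 3: Linear density = 6.11 mg / 18.88 m = 0.3236 mg/m
Step 4: fineness = 0.3236 * 1000 = 323.6 mtex

323.6 mtex


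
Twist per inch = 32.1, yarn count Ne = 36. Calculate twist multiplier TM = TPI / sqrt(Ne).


Formula: TM = TPI / sqrt(Ne)
Step 1: sqrt(Ne) = sqrt(36) = 6
Step 2: TM = 32.1 / 6 = 5.35

5.35 TM


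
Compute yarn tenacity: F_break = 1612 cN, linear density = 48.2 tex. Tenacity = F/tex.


Formula: Tenacity = Breaking force / Linear density
Tenacity = 1612 cN / 48.2 tex
Tenacity = 33.44 cN/tex

33.44 cN/tex


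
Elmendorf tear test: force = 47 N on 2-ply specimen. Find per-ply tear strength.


Formula: Per-ply strength = Total force / Number of plies
Per-ply = 47 N / 2
Per-ply = 23.5 N

23.5 N


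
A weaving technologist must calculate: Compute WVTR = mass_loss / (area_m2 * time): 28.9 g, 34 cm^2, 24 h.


Formula: WVTR = mass_loss / (area * time)
Step 1: Convert area: 34 cm^2 = 0.0034 m^2
Step 2: WVTR = 28.9 g / (0.0034 m^2 * 24 h)
Step 3: WVTR = 28.9 / 0.0816 = 354.2 g/m^2/h

354.2 g/m^2/h


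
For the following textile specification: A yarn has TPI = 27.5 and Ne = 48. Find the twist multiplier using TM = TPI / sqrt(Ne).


Formula: TM = TPI / sqrt(Ne)
Step 1: sqrt(Ne) = sqrt(48) = 6.9282
Step 2: TM = 27.5 / 6.9282 = 3.97

3.97 TM


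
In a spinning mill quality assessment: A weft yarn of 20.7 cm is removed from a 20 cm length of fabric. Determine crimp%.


Formula: Crimp% = ((L_yarn - L_fabric) / L_fabric) * 100
Step 1: Extension = 20.7 - 20 = 0.7 cm
Step 2: Crimp% = (0.7 / 20) * 100
Step 3: Crimp% = 0.035 * 100 = 3.5%

3.5%


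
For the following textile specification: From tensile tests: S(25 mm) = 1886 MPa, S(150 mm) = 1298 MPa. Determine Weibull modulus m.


Formula: m = ln(L1/L2) / ln(S2/S1)
Step 1: ln(L1/L2) = ln(25/150) = -1.79176
Step 2: S2/S1 = 1298/1886 = 0.68823
Step 3: ln(S2/S1) = ln(0.68823) = -0.37363
Step 4: m = -1.79176 / -0.37363 = 4.80

4.80 (Weibull m)


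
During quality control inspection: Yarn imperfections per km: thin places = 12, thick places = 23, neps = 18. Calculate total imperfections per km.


Formula: Total = thin places + thick places + neps
Total = 12 + 23 + 18
Total = 53 imperfections/km

53 imperfections/km


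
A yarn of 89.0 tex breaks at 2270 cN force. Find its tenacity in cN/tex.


Formula: Tenacity = Breaking force / Linear density
Tenacity = 2270 cN / 89.0 tex
Tenacity = 25.51 cN/tex

25.51 cN/tex


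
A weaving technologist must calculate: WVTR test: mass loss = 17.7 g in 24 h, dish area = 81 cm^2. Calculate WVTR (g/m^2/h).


Formula: WVTR = mass_loss / (area * time)
Step 1: Convert area: 81 cm^2 = 0.0081 m^2
Step 2: WVTR = 17.7 g / (0.0081 m^2 * 24 h)
Step 3: WVTR = 17.7 / 0.1944 = 91.0 g/m^2/h

91.0 g/m^2/h


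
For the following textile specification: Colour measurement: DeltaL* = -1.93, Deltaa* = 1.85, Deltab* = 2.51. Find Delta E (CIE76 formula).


Formula: Delta E = sqrt(dL*^2 + da*^2 + db*^2)
Step 1: dL*^2 = (-1.93)^2 = 3.7249
Step 2: da*^2 = 1.85^2 = 3.4225
Step 3: db*^2 = 2.51^2 = 6.3001
Step 4: Sum = 3.7249 + 3.4225 + 6.3001 = 13.4475
Step 5: Delta E = sqrt(13.4475) = 3.67

3.67 Delta E
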